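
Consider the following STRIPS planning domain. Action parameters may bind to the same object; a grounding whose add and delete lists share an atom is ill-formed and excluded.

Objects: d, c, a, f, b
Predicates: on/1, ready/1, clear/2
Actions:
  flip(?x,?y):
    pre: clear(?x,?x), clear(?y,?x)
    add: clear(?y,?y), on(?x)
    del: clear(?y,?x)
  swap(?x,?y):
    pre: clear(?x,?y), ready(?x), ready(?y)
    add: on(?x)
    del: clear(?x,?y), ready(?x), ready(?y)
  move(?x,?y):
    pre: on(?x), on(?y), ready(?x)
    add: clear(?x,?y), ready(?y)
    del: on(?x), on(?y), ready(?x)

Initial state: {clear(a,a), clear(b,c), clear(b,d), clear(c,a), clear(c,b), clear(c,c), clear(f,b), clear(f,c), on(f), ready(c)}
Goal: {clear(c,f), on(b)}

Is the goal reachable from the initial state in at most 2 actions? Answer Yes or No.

1. flip(c,b)  →  {clear(a,a), clear(b,b), clear(b,d), clear(c,a), clear(c,b), clear(c,c), clear(f,b), clear(f,c), on(c), on(f), ready(c)}
2. flip(b,c)  →  {clear(a,a), clear(b,b), clear(b,d), clear(c,a), clear(c,c), clear(f,b), clear(f,c), on(b), on(c), on(f), ready(c)}
3. move(c,f)  →  {clear(a,a), clear(b,b), clear(b,d), clear(c,a), clear(c,c), clear(c,f), clear(f,b), clear(f,c), on(b), ready(f)}
optimal plan length = 3; 3 > 2

No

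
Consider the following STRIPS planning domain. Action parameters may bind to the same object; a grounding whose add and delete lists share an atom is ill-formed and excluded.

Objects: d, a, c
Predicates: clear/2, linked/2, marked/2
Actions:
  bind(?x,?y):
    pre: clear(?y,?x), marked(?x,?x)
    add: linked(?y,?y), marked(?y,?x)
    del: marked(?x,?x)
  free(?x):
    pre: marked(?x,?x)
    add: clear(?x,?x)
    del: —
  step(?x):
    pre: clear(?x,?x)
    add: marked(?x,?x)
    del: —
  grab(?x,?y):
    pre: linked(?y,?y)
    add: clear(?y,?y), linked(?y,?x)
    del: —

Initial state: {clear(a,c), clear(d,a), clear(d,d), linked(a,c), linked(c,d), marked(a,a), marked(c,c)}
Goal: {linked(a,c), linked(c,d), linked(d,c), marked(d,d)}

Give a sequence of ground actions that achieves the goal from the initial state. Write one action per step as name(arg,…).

bind(a,d); step(d); grab(c,d)

1. bind(a,d)  →  {clear(a,c), clear(d,a), clear(d,d), linked(a,c), linked(c,d), linked(d,d), marked(c,c), marked(d,a)}
2. step(d)  →  {clear(a,c), clear(d,a), clear(d,d), linked(a,c), linked(c,d), linked(d,d), marked(c,c), marked(d,a), marked(d,d)}
3. grab(c,d)  →  {clear(a,c), clear(d,a), clear(d,d), linked(a,c), linked(c,d), linked(d,c), linked(d,d), marked(c,c), marked(d,a), marked(d,d)}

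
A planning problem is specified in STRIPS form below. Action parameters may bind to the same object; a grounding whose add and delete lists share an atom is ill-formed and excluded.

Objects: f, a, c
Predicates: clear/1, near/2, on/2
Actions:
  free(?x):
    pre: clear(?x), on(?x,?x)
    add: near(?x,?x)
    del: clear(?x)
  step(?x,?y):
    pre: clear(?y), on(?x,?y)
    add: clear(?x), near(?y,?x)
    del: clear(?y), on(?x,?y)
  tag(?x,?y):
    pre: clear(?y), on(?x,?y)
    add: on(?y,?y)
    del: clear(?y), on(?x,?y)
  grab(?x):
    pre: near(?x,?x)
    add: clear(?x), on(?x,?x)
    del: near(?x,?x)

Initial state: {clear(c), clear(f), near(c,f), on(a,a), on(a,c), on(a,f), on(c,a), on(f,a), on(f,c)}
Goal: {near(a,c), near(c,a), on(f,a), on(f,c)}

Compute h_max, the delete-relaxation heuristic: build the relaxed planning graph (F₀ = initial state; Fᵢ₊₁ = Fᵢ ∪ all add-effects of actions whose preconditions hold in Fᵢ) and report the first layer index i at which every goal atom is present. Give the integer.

F0 = init (9 atoms)
F1 = F0 ∪ {clear(a), near(c,a), near(f,a), on(c,c), on(f,f)}  (14 atoms)
F2 = F1 ∪ {near(a,a), near(a,c), near(a,f), near(c,c), near(f,f)}  (19 atoms)
goal ⊆ F2  ⇒  h_max = 2

2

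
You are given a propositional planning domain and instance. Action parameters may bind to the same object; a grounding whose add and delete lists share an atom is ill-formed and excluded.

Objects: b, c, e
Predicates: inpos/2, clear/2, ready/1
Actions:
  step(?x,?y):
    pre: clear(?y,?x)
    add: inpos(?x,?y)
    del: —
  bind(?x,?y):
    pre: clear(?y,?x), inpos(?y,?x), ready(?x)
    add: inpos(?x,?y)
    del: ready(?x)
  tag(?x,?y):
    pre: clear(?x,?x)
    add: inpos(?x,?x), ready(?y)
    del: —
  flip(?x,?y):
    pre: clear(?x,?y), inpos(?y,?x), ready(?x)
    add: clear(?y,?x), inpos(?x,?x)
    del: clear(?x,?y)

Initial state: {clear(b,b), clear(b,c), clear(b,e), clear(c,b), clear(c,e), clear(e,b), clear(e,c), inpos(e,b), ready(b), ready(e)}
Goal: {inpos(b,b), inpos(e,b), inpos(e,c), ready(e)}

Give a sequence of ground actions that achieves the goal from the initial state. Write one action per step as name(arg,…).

1. step(b,b)  →  {clear(b,b), clear(b,c), clear(b,e), clear(c,b), clear(c,e), clear(e,b), clear(e,c), inpos(b,b), inpos(e,b), ready(b), ready(e)}
2. step(e,c)  →  {clear(b,b), clear(b,c), clear(b,e), clear(c,b), clear(c,e), clear(e,b), clear(e,c), inpos(b,b), inpos(e,b), inpos(e,c), ready(b), ready(e)}

step(b,b); step(e,c)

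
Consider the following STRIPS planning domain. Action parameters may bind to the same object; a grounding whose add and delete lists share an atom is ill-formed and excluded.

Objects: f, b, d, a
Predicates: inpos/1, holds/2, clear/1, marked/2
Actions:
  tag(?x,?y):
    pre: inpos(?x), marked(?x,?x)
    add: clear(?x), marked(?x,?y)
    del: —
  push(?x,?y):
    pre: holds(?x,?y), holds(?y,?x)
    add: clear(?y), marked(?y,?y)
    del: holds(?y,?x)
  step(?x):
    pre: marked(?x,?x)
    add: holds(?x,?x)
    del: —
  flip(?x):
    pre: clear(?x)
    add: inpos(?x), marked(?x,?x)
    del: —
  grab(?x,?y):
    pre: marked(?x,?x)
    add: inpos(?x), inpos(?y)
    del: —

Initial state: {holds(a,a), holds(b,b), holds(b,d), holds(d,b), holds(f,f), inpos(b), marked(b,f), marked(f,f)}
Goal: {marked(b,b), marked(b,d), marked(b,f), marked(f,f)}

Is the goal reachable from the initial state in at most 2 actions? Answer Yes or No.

1. push(b,b)  →  {clear(b), holds(a,a), holds(b,d), holds(d,b), holds(f,f), inpos(b), marked(b,b), marked(b,f), marked(f,f)}
2. tag(b,d)  →  {clear(b), holds(a,a), holds(b,d), holds(d,b), holds(f,f), inpos(b), marked(b,b), marked(b,d), marked(b,f), marked(f,f)}
optimal plan length = 2; 2 ≤ 2

Yes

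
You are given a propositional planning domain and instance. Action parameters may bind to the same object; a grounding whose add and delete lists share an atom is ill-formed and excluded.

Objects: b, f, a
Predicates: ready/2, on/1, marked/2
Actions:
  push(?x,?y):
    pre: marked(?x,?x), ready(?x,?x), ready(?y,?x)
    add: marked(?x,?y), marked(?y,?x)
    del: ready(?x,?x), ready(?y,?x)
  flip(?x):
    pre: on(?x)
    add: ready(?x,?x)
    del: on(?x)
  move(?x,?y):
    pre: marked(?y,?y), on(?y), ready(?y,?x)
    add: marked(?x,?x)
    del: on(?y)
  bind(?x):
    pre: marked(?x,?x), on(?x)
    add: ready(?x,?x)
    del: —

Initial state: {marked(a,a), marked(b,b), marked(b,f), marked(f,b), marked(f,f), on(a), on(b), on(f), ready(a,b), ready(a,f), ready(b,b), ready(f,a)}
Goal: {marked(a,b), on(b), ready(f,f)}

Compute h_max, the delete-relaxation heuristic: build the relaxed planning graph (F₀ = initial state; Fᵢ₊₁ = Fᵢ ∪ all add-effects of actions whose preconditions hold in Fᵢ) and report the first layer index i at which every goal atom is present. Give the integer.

1

F0 = init (12 atoms)
F1 = F0 ∪ {marked(a,b), marked(b,a), ready(a,a), ready(f,f)}  (16 atoms)
goal ⊆ F1  ⇒  h_max = 1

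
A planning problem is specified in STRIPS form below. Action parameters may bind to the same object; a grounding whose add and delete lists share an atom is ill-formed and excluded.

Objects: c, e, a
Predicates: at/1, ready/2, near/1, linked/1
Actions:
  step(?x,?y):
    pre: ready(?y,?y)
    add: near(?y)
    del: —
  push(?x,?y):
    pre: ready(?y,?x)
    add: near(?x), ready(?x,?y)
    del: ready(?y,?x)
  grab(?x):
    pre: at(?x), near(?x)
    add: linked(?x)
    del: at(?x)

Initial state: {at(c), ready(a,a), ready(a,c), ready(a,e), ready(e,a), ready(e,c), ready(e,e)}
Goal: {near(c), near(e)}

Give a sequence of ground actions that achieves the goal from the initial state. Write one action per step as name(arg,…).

step(c,e); push(c,e)

1. step(c,e)  →  {at(c), near(e), ready(a,a), ready(a,c), ready(a,e), ready(e,a), ready(e,c), ready(e,e)}
2. push(c,e)  →  {at(c), near(c), near(e), ready(a,a), ready(a,c), ready(a,e), ready(c,e), ready(e,a), ready(e,e)}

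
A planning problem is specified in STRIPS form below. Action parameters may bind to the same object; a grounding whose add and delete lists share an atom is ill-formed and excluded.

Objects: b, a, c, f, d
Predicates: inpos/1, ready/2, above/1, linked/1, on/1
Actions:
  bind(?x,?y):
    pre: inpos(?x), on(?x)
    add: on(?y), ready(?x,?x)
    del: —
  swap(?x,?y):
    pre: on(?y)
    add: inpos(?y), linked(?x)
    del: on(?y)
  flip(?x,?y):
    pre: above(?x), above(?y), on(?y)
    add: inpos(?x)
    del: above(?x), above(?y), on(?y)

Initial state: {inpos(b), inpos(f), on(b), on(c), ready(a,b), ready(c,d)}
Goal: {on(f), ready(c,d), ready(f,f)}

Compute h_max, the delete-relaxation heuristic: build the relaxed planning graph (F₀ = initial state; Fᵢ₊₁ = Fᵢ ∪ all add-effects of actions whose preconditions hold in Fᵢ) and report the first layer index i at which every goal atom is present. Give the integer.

2

F0 = init (6 atoms)
F1 = F0 ∪ {inpos(c), linked(a), linked(b), linked(c), linked(d), linked(f), on(a), on(d), on(f), ready(b,b)}  (16 atoms)
F2 = F1 ∪ {inpos(a), inpos(d), ready(c,c), ready(f,f)}  (20 atoms)
goal ⊆ F2  ⇒  h_max = 2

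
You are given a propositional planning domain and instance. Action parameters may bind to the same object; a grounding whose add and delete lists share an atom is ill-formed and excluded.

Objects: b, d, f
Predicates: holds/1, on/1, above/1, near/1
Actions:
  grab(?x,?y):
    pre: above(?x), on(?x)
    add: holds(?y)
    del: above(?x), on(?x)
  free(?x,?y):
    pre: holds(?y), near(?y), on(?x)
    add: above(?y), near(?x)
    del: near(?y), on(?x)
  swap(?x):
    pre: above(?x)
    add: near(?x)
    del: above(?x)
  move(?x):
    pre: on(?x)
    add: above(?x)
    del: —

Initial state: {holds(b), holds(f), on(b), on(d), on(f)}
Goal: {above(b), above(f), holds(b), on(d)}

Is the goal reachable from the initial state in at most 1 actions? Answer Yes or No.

1. move(b)  →  {above(b), holds(b), holds(f), on(b), on(d), on(f)}
2. move(f)  →  {above(b), above(f), holds(b), holds(f), on(b), on(d), on(f)}
optimal plan length = 2; 2 > 1

No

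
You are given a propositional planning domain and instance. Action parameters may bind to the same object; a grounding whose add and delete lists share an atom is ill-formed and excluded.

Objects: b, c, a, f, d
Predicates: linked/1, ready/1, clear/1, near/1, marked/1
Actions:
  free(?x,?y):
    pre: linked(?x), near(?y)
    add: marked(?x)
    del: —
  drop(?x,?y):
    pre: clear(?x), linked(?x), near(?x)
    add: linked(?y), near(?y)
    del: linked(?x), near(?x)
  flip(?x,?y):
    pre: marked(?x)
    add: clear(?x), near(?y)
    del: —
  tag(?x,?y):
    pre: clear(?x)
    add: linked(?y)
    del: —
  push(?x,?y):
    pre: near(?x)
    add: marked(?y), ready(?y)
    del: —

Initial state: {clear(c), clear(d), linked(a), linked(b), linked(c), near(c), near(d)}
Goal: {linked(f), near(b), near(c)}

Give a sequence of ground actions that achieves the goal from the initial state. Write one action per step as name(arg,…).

1. free(b,c)  →  {clear(c), clear(d), linked(a), linked(b), linked(c), marked(b), near(c), near(d)}
2. flip(b,b)  →  {clear(b), clear(c), clear(d), linked(a), linked(b), linked(c), marked(b), near(b), near(c), near(d)}
3. tag(b,f)  →  {clear(b), clear(c), clear(d), linked(a), linked(b), linked(c), linked(f), marked(b), near(b), near(c), near(d)}

free(b,c); flip(b,b); tag(b,f)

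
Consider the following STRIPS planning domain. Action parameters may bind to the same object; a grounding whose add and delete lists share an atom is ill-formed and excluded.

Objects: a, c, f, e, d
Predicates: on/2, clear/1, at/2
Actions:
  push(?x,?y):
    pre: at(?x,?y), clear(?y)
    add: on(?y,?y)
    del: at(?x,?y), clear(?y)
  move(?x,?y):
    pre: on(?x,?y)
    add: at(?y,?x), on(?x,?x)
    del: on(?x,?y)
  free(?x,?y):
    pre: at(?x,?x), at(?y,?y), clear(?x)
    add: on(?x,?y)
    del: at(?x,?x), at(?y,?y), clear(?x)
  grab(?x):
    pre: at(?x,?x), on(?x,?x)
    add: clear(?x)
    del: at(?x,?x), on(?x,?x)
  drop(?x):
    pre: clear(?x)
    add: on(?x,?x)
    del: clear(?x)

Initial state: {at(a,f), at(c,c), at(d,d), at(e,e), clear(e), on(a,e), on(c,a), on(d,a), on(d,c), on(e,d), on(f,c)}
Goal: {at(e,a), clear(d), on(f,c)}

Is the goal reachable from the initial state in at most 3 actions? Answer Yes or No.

Yes

1. move(a,e)  →  {at(a,f), at(c,c), at(d,d), at(e,a), at(e,e), clear(e), on(a,a), on(c,a), on(d,a), on(d,c), on(e,d), on(f,c)}
2. move(d,a)  →  {at(a,d), at(a,f), at(c,c), at(d,d), at(e,a), at(e,e), clear(e), on(a,a), on(c,a), on(d,c), on(d,d), on(e,d), on(f,c)}
3. grab(d)  →  {at(a,d), at(a,f), at(c,c), at(e,a), at(e,e), clear(d), clear(e), on(a,a), on(c,a), on(d,c), on(e,d), on(f,c)}
optimal plan length = 3; 3 ≤ 3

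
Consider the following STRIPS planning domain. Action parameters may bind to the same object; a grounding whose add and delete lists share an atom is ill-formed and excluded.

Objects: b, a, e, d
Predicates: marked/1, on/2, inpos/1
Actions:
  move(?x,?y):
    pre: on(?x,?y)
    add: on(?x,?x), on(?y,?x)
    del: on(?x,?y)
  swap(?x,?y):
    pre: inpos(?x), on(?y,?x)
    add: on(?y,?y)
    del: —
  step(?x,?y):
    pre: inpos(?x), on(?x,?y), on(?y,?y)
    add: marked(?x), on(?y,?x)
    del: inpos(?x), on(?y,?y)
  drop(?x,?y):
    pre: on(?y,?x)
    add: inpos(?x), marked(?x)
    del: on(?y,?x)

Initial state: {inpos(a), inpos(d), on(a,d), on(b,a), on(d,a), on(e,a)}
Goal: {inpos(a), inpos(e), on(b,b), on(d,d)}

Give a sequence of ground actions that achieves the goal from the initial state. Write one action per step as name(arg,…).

move(b,a); move(e,a); move(d,a); drop(e,a)

1. move(b,a)  →  {inpos(a), inpos(d), on(a,b), on(a,d), on(b,b), on(d,a), on(e,a)}
2. move(e,a)  →  {inpos(a), inpos(d), on(a,b), on(a,d), on(a,e), on(b,b), on(d,a), on(e,e)}
3. move(d,a)  →  {inpos(a), inpos(d), on(a,b), on(a,d), on(a,e), on(b,b), on(d,d), on(e,e)}
4. drop(e,a)  →  {inpos(a), inpos(d), inpos(e), marked(e), on(a,b), on(a,d), on(b,b), on(d,d), on(e,e)}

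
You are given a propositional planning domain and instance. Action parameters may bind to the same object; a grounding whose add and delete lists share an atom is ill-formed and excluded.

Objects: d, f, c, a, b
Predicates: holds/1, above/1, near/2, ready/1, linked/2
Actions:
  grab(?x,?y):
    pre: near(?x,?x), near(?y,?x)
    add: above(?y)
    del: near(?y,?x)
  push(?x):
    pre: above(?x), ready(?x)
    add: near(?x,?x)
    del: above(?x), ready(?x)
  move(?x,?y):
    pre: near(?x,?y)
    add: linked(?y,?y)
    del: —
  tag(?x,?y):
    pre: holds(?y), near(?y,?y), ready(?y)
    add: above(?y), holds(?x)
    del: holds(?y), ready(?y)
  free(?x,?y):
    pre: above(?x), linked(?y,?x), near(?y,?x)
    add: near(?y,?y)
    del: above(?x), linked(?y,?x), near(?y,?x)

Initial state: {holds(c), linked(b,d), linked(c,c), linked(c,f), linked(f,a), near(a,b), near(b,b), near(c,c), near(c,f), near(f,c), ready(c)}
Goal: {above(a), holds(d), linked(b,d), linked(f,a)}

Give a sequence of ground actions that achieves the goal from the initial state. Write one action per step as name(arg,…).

1. grab(b,a)  →  {above(a), holds(c), linked(b,d), linked(c,c), linked(c,f), linked(f,a), near(b,b), near(c,c), near(c,f), near(f,c), ready(c)}
2. tag(d,c)  →  {above(a), above(c), holds(d), linked(b,d), linked(c,c), linked(c,f), linked(f,a), near(b,b), near(c,c), near(c,f), near(f,c)}

grab(b,a); tag(d,c)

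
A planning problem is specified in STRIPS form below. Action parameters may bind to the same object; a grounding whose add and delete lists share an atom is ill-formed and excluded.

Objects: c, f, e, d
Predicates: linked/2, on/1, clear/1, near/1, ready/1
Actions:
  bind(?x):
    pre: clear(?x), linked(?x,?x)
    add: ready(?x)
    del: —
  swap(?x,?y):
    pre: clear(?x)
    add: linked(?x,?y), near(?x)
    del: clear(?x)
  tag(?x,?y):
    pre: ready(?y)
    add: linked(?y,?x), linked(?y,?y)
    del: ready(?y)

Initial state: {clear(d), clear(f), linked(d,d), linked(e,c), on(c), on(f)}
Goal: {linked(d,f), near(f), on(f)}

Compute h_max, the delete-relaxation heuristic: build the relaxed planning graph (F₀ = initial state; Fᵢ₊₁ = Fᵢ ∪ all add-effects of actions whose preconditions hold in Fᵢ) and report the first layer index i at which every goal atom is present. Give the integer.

1

F0 = init (6 atoms)
F1 = F0 ∪ {linked(d,c), linked(d,e), linked(d,f), linked(f,c), linked(f,d), linked(f,e), linked(f,f), near(d), near(f), ready(d)}  (16 atoms)
goal ⊆ F1  ⇒  h_max = 1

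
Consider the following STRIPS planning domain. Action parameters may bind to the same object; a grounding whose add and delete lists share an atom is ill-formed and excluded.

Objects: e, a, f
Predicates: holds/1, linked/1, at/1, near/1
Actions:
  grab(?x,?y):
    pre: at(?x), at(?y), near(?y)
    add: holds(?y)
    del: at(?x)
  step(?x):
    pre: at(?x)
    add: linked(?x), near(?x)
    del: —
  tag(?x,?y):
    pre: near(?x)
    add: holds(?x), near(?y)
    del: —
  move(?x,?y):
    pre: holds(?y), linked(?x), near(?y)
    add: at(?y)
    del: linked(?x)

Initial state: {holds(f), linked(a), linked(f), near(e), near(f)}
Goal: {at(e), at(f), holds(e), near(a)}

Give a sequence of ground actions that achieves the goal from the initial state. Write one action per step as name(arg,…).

1. tag(e,a)  →  {holds(e), holds(f), linked(a), linked(f), near(a), near(e), near(f)}
2. move(a,e)  →  {at(e), holds(e), holds(f), linked(f), near(a), near(e), near(f)}
3. move(f,f)  →  {at(e), at(f), holds(e), holds(f), near(a), near(e), near(f)}

tag(e,a); move(a,e); move(f,f)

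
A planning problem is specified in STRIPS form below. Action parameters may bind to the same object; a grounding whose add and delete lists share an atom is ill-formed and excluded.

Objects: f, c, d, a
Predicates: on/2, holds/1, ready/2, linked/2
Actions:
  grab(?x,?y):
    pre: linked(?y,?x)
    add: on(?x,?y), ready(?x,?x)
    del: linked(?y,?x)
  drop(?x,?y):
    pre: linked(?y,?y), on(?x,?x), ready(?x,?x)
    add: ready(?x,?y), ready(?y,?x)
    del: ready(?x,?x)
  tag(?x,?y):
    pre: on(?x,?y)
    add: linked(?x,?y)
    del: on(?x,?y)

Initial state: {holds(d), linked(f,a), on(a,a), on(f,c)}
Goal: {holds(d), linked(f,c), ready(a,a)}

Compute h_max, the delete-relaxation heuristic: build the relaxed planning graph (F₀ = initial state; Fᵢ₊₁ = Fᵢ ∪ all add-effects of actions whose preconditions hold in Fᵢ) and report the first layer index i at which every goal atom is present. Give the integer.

F0 = init (4 atoms)
F1 = F0 ∪ {linked(a,a), linked(f,c), on(a,f), ready(a,a)}  (8 atoms)
goal ⊆ F1  ⇒  h_max = 1

1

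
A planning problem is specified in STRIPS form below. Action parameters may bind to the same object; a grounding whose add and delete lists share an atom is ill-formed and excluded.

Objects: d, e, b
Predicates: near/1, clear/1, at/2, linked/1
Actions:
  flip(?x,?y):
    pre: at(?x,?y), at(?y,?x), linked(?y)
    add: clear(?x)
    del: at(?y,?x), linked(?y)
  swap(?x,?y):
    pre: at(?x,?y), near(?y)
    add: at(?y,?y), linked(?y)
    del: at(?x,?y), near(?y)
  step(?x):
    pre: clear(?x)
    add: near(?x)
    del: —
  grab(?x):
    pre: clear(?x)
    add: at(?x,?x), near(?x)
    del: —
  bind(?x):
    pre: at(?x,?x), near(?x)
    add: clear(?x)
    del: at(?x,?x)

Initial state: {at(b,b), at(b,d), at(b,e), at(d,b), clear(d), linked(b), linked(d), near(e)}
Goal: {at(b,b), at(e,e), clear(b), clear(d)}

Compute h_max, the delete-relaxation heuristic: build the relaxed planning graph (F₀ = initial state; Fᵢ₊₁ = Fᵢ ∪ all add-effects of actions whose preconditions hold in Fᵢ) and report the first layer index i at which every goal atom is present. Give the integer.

1

F0 = init (8 atoms)
F1 = F0 ∪ {at(d,d), at(e,e), clear(b), linked(e), near(d)}  (13 atoms)
goal ⊆ F1  ⇒  h_max = 1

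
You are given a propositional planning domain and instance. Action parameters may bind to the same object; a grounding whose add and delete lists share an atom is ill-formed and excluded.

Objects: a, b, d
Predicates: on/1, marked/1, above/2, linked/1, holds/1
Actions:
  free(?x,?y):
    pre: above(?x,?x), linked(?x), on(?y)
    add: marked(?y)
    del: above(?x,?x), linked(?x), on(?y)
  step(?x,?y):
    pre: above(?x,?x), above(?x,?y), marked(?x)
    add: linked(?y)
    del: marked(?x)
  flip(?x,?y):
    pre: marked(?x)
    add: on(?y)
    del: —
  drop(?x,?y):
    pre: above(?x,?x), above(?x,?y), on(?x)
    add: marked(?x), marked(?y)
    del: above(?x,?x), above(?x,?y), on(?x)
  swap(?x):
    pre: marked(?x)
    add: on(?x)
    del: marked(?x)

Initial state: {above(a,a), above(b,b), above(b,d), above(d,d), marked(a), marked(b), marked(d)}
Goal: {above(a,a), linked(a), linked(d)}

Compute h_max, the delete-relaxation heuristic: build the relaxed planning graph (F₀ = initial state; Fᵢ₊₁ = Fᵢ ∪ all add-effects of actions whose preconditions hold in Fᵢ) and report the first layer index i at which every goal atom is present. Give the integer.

1

F0 = init (7 atoms)
F1 = F0 ∪ {linked(a), linked(b), linked(d), on(a), on(b), on(d)}  (13 atoms)
goal ⊆ F1  ⇒  h_max = 1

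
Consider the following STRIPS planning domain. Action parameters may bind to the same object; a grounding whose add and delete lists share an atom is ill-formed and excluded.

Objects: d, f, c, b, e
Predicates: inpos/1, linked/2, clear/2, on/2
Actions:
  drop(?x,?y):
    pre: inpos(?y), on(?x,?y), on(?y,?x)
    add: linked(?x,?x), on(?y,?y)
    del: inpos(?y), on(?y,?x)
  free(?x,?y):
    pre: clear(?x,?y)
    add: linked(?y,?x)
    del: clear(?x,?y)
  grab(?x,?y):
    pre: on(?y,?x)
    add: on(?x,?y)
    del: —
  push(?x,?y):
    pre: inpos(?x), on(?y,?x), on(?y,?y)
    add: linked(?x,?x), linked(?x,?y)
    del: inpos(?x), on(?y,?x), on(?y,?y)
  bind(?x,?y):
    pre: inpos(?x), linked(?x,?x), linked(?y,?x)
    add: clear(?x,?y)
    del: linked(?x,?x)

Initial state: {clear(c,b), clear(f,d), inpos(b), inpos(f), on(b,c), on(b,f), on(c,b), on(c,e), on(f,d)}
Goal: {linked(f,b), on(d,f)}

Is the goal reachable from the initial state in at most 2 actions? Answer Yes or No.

1. drop(c,b)  →  {clear(c,b), clear(f,d), inpos(f), linked(c,c), on(b,b), on(b,f), on(c,b), on(c,e), on(f,d)}
2. grab(d,f)  →  {clear(c,b), clear(f,d), inpos(f), linked(c,c), on(b,b), on(b,f), on(c,b), on(c,e), on(d,f), on(f,d)}
3. push(f,b)  →  {clear(c,b), clear(f,d), linked(c,c), linked(f,b), linked(f,f), on(c,b), on(c,e), on(d,f), on(f,d)}
optimal plan length = 3; 3 > 2

No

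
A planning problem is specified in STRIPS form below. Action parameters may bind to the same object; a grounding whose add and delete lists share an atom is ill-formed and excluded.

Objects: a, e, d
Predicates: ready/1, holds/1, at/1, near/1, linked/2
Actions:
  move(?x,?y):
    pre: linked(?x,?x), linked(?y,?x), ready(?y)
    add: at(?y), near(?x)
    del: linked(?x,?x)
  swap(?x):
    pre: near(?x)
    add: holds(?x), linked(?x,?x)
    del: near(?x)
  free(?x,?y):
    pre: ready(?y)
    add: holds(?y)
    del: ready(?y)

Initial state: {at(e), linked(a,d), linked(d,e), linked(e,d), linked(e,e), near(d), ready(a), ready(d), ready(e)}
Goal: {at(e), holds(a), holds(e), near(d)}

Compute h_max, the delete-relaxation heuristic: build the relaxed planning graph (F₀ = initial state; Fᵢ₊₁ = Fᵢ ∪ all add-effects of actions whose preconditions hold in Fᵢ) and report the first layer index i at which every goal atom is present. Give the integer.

1

F0 = init (9 atoms)
F1 = F0 ∪ {at(d), holds(a), holds(d), holds(e), linked(d,d), near(e)}  (15 atoms)
goal ⊆ F1  ⇒  h_max = 1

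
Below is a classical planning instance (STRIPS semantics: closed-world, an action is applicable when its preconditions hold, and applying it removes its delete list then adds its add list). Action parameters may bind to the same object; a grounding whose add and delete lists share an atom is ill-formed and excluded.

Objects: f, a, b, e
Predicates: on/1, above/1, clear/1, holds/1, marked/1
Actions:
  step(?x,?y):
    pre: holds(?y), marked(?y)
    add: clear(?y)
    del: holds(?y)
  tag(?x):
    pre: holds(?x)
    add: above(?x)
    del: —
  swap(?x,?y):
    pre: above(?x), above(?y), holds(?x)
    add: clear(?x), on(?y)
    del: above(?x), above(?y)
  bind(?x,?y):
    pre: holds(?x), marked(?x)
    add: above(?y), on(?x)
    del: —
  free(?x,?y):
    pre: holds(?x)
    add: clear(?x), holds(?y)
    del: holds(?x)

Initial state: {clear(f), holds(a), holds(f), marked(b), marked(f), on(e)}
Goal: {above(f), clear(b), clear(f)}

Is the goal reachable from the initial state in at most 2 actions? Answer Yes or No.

1. tag(f)  →  {above(f), clear(f), holds(a), holds(f), marked(b), marked(f), on(e)}
2. free(f,b)  →  {above(f), clear(f), holds(a), holds(b), marked(b), marked(f), on(e)}
3. step(f,b)  →  {above(f), clear(b), clear(f), holds(a), marked(b), marked(f), on(e)}
optimal plan length = 3; 3 > 2

No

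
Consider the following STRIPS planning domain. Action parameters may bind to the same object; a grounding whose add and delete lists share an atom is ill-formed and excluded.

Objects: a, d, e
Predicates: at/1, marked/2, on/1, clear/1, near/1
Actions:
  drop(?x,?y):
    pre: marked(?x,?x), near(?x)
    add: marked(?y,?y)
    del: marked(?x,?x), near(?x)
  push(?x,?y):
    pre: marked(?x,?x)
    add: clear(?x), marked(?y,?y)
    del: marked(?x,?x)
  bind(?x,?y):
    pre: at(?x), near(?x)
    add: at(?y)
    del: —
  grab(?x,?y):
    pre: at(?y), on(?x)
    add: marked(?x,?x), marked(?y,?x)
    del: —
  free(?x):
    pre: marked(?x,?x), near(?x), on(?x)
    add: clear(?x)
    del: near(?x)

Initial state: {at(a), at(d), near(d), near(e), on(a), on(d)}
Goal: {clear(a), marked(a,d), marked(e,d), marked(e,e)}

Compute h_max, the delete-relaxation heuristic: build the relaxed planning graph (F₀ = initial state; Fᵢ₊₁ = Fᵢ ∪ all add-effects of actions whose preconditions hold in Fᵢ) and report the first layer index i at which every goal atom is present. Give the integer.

2

F0 = init (6 atoms)
F1 = F0 ∪ {at(e), marked(a,a), marked(a,d), marked(d,a), marked(d,d)}  (11 atoms)
F2 = F1 ∪ {clear(a), clear(d), marked(e,a), marked(e,d), marked(e,e)}  (16 atoms)
goal ⊆ F2  ⇒  h_max = 2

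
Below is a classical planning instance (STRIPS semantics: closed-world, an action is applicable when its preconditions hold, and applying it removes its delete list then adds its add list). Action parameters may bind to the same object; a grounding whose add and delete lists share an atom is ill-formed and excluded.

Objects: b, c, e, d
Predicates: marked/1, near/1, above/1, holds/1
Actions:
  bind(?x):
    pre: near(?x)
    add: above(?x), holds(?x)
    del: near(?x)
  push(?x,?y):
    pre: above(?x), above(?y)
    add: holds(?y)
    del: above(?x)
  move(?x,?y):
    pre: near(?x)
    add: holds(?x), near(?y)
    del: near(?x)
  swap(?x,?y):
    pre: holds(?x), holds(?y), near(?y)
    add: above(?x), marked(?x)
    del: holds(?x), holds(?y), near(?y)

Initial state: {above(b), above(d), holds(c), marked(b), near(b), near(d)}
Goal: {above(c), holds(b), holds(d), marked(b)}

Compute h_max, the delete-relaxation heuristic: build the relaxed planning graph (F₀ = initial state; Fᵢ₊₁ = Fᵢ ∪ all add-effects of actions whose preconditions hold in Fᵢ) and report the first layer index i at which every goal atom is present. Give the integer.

2

F0 = init (6 atoms)
F1 = F0 ∪ {holds(b), holds(d), near(c), near(e)}  (10 atoms)
F2 = F1 ∪ {above(c), above(e), holds(e), marked(c), marked(d)}  (15 atoms)
goal ⊆ F2  ⇒  h_max = 2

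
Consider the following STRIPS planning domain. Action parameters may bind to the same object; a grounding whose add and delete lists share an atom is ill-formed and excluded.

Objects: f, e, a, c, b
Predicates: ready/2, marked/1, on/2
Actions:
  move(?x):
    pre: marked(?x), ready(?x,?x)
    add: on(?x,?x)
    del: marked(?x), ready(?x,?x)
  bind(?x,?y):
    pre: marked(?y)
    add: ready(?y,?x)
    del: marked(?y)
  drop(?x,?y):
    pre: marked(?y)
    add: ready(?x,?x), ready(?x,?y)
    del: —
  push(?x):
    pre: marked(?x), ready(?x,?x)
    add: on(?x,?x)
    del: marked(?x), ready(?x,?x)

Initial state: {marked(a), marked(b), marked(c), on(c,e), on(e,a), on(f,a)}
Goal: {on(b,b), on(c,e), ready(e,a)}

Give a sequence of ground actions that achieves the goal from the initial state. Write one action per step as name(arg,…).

1. drop(e,a)  →  {marked(a), marked(b), marked(c), on(c,e), on(e,a), on(f,a), ready(e,a), ready(e,e)}
2. drop(b,a)  →  {marked(a), marked(b), marked(c), on(c,e), on(e,a), on(f,a), ready(b,a), ready(b,b), ready(e,a), ready(e,e)}
3. move(b)  →  {marked(a), marked(c), on(b,b), on(c,e), on(e,a), on(f,a), ready(b,a), ready(e,a), ready(e,e)}

drop(e,a); drop(b,a); move(b)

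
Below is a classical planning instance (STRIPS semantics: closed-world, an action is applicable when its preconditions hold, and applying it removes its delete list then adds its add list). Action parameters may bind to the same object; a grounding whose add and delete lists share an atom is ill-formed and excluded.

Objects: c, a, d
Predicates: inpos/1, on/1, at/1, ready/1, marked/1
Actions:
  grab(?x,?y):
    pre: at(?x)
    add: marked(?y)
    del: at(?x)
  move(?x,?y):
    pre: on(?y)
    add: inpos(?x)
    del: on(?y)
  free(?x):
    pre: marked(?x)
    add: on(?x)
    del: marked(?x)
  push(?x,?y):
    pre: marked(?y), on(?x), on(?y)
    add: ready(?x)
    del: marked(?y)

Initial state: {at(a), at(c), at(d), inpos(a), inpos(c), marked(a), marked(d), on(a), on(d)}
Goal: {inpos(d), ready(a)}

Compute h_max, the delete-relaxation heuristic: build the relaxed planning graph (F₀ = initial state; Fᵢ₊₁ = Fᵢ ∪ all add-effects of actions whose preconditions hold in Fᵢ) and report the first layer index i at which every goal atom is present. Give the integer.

F0 = init (9 atoms)
F1 = F0 ∪ {inpos(d), marked(c), ready(a), ready(d)}  (13 atoms)
goal ⊆ F1  ⇒  h_max = 1

1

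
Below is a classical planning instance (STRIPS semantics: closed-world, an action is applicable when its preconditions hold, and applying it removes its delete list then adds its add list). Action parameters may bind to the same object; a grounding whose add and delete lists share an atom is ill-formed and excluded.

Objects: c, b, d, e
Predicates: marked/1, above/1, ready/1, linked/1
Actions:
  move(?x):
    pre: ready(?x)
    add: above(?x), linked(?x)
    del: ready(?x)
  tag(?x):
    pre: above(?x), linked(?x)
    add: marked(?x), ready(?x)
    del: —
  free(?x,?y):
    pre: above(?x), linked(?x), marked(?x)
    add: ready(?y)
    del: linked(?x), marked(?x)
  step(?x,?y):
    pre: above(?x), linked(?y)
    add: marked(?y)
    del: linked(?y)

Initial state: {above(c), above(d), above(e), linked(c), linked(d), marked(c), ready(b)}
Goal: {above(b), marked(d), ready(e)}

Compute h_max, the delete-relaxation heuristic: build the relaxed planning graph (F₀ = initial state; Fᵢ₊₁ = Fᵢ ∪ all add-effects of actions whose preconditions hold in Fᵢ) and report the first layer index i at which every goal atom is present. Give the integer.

1

F0 = init (7 atoms)
F1 = F0 ∪ {above(b), linked(b), marked(d), ready(c), ready(d), ready(e)}  (13 atoms)
goal ⊆ F1  ⇒  h_max = 1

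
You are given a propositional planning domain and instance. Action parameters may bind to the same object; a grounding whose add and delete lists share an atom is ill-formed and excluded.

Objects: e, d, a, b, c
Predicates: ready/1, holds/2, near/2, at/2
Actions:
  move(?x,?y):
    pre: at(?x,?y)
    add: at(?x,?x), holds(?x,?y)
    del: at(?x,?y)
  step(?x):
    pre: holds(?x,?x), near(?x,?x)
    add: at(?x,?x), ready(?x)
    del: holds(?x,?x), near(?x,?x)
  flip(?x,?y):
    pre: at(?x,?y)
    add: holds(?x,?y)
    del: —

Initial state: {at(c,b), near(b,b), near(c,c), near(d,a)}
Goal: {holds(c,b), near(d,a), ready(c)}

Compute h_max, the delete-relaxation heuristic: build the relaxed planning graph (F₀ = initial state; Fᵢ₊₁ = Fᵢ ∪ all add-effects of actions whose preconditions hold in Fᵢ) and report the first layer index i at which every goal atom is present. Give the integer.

3

F0 = init (4 atoms)
F1 = F0 ∪ {at(c,c), holds(c,b)}  (6 atoms)
F2 = F1 ∪ {holds(c,c)}  (7 atoms)
F3 = F2 ∪ {ready(c)}  (8 atoms)
goal ⊆ F3  ⇒  h_max = 3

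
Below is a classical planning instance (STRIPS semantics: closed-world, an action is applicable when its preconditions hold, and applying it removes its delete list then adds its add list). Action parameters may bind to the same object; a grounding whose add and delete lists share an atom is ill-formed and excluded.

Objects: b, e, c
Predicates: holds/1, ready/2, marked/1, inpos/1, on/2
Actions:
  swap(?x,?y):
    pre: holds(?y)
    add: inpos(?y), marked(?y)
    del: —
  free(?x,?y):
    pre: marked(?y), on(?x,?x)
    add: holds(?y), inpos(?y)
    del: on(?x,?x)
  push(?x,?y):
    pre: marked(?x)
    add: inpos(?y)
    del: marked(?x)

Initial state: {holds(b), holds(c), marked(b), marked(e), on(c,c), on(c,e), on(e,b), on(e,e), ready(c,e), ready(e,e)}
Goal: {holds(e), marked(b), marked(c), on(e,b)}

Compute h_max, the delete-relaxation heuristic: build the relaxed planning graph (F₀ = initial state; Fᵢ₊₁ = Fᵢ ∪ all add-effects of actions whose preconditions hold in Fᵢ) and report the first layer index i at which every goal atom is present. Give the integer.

1

F0 = init (10 atoms)
F1 = F0 ∪ {holds(e), inpos(b), inpos(c), inpos(e), marked(c)}  (15 atoms)
goal ⊆ F1  ⇒  h_max = 1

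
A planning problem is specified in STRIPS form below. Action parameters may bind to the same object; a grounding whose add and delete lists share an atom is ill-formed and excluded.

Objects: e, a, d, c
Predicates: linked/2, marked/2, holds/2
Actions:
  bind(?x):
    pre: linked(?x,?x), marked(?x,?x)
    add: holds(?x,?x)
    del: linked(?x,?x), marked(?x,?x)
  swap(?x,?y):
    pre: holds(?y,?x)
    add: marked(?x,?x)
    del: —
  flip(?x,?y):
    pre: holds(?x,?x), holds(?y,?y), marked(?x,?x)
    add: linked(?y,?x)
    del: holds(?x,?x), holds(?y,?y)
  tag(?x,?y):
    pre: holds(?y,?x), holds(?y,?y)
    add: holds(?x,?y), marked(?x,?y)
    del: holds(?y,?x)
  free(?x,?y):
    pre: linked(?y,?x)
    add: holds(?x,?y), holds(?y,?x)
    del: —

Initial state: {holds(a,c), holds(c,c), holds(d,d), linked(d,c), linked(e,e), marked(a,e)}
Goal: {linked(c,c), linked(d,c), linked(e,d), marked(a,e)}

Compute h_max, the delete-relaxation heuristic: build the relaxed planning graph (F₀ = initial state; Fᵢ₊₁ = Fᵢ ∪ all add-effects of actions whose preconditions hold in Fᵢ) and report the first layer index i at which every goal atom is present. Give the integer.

2

F0 = init (6 atoms)
F1 = F0 ∪ {holds(c,d), holds(d,c), holds(e,e), marked(c,c), marked(d,d)}  (11 atoms)
F2 = F1 ∪ {linked(c,c), linked(c,d), linked(d,d), linked(e,c), linked(e,d), marked(c,d), marked(d,c), marked(e,e)}  (19 atoms)
goal ⊆ F2  ⇒  h_max = 2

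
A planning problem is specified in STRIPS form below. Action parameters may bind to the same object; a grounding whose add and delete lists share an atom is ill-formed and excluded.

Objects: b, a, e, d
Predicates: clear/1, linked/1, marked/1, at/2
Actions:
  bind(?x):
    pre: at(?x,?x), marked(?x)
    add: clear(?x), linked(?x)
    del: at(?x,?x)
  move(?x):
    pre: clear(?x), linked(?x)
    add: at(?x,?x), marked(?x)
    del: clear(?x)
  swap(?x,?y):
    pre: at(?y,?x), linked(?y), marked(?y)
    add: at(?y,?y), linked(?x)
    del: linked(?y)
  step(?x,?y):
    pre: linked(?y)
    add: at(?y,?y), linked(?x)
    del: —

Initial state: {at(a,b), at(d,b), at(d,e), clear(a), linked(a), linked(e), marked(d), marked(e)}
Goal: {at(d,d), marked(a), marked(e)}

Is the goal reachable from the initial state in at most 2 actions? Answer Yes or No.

No

1. move(a)  →  {at(a,a), at(a,b), at(d,b), at(d,e), linked(a), linked(e), marked(a), marked(d), marked(e)}
2. step(d,a)  →  {at(a,a), at(a,b), at(d,b), at(d,e), linked(a), linked(d), linked(e), marked(a), marked(d), marked(e)}
3. swap(b,d)  →  {at(a,a), at(a,b), at(d,b), at(d,d), at(d,e), linked(a), linked(b), linked(e), marked(a), marked(d), marked(e)}
optimal plan length = 3; 3 > 2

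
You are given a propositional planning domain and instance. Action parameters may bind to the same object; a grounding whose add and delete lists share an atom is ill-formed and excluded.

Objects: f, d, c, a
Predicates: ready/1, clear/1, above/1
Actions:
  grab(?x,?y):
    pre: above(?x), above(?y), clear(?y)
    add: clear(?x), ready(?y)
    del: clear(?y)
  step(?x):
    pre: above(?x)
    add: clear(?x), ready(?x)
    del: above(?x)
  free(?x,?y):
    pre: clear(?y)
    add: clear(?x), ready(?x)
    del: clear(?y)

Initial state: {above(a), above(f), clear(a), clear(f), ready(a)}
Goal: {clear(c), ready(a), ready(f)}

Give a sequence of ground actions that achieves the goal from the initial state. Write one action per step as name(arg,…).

grab(a,f); free(c,a)

1. grab(a,f)  →  {above(a), above(f), clear(a), ready(a), ready(f)}
2. free(c,a)  →  {above(a), above(f), clear(c), ready(a), ready(c), ready(f)}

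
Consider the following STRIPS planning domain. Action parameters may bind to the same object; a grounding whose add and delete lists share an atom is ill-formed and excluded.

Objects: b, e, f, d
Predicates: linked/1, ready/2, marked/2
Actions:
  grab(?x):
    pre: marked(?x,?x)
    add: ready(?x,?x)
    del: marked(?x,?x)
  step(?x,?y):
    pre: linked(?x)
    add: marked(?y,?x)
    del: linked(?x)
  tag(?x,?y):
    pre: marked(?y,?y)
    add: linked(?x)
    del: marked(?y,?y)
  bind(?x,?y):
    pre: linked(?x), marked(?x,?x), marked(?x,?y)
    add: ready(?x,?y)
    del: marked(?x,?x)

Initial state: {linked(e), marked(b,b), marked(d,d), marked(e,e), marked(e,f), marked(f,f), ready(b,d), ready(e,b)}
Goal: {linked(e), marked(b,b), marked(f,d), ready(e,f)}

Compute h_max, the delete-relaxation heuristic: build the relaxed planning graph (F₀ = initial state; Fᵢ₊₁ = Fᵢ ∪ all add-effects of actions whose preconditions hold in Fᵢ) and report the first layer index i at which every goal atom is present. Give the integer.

F0 = init (8 atoms)
F1 = F0 ∪ {linked(b), linked(d), linked(f), marked(b,e), marked(d,e), marked(f,e), ready(b,b), ready(d,d), ready(e,e), ready(e,f), ready(f,f)}  (19 atoms)
F2 = F1 ∪ {marked(b,d), marked(b,f), marked(d,b), marked(d,f), marked(e,b), marked(e,d), marked(f,b), marked(f,d), ready(b,e), ready(d,e), ready(f,e)}  (30 atoms)
goal ⊆ F2  ⇒  h_max = 2

2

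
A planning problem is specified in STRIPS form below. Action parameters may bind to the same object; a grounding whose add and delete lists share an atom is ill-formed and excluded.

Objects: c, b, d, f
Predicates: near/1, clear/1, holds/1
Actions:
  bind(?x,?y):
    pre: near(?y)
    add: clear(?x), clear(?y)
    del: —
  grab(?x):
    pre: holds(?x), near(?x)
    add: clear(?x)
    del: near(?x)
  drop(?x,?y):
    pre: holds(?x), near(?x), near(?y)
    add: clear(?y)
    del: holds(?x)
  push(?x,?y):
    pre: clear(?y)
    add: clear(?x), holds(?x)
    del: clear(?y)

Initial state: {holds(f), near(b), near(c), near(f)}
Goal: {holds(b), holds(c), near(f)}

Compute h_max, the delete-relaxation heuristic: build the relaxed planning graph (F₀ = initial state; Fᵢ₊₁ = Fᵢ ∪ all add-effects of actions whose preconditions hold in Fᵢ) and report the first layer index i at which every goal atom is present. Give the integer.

2

F0 = init (4 atoms)
F1 = F0 ∪ {clear(b), clear(c), clear(d), clear(f)}  (8 atoms)
F2 = F1 ∪ {holds(b), holds(c), holds(d)}  (11 atoms)
goal ⊆ F2  ⇒  h_max = 2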